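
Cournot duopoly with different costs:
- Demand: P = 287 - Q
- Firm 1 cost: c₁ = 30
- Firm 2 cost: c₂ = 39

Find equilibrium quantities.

q₁* = 88.67, q₂* = 79.67

Work:
Reaction: q₁ = (287 - 30 - q₂)/2
Reaction: q₂ = (287 - 39 - q₁)/2
Solve simultaneously:
q₁* = (287 - 2×30 + 39)/3 = 88.67
q₂* = (287 - 2×39 + 30)/3 = 79.67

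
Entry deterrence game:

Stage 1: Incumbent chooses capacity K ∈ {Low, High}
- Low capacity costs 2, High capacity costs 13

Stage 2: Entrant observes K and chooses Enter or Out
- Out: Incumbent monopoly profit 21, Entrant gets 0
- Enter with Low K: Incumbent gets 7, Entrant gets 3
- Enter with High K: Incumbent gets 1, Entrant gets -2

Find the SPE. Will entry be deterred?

SPE: (High, Enter|Low, Out|High); Entry deterred. Incumbent net profit = 8

Work:
After Low K: Entrant enters (3 > 0)
After High K: Entrant stays out (-2 < 0)
Incumbent: Low → 7−2=5, High → 21−13=8
Incumbent chooses High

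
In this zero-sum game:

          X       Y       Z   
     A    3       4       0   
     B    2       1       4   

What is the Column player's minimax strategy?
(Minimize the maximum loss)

Column should play X, value = 3

Work:
Column player minimizes Row's maximum payoff:
Column X: max payoff to Row = 3
Column Y: max payoff to Row = 4
Column Z: max payoff to Row = 4
Minimum is 3, achieved by column X.
Minimax strategy: X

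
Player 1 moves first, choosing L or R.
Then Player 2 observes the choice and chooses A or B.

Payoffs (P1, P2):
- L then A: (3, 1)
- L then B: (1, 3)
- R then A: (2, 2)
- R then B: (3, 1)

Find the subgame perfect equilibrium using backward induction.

P1 plays R, P2 plays B after L and A after R; Payoff (2, 2)

Work:
Backward induction:
After L: P2 chooses B → P1 gets 1
After R: P2 chooses A → P1 gets 2
P1 chooses R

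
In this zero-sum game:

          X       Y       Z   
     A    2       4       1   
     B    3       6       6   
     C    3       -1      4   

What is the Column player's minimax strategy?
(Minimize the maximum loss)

Column should play X, value = 3

Work:
Column player minimizes Row's maximum payoff:
Column X: max payoff to Row = 3
Column Y: max payoff to Row = 6
Column Z: max payoff to Row = 6
Minimum is 3, achieved by column X.
Minimax strategy: X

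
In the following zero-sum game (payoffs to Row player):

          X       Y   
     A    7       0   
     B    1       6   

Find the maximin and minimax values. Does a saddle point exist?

Maximin = 1, Minimax = 6, Saddle: False

Work:
Row minimums: [0, 1] → maximin = 1
Column maximums: [7, 6] → minimax = 6
No saddle point (maximin ≠ minimax). Mixed strategy needed.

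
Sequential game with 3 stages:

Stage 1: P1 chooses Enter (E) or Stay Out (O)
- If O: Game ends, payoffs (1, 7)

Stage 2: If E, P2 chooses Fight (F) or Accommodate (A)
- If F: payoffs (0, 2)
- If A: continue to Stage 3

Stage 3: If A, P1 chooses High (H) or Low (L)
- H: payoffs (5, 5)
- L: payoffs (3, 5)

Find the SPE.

SPE: (E, A, H); Outcome (5, 5)

Work:
Stage 3: P1 chooses H (5 vs 3)
Stage 2: P2: F->2, A->5 (anticipating H). Choose A
Stage 1: P1: O->1, E->5 (anticipating A, H). Choose E
SPE path: E -> A -> H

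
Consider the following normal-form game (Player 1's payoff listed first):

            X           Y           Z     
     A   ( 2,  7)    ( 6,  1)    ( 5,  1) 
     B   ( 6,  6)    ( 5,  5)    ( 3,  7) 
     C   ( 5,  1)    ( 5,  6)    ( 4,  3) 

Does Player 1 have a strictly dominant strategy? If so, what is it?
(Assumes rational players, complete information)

No strictly dominant strategy exists for Player 1

Work:
A strategy strictly dominates another if it gives a strictly higher payoff against every opponent action. Compare each pair of P1's strategies column-by-column:
  A vs B: [2 vs 6, 6 vs 5, 5 vs 3] → A does not strictly dominate B (column X: 2 ≤ 6)
  A vs C: [2 vs 5, 6 vs 5, 5 vs 4] → A does not strictly dominate C (column X: 2 ≤ 5)
  B vs A: [6 vs 2, 5 vs 6, 3 vs 5] → B does not strictly dominate A (column Y: 5 ≤ 6)
  B vs C: [6 vs 5, 5 vs 5, 3 vs 4] → B does not strictly dominate C (column Y: 5 ≤ 5)
  C vs A: [5 vs 2, 5 vs 6, 4 vs 5] → C does not strictly dominate A (column Y: 5 ≤ 6)
  C vs B: [5 vs 6, 5 vs 5, 4 vs 3] → C does not strictly dominate B (column X: 5 ≤ 6)
No single strategy strictly dominates all others → no strictly dominant strategy.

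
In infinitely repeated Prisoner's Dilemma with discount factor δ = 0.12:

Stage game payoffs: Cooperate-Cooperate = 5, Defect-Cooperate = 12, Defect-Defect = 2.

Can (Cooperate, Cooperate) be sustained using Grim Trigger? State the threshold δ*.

δ* = 0.7; since δ = 0.12 < 0.7, cooperation cannot be sustained

Work:
For Grim Trigger:
Cooperate forever: 5/(1-δ)
Defect then punished: 12 + 2·δ/(1-δ)
Need: 5/(1-δ) ≥ 12 + 2·δ/(1-δ)
Solving: δ ≥ (T-R)/(T-P) = (12-5)/(12-2) = 0.7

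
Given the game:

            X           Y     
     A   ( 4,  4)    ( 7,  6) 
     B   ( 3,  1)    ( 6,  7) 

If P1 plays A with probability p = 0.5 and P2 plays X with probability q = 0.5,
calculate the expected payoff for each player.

E[P1] = 5.0, E[P2] = 4.5

Work:
E[P1] = p·q·π₁(A,X) + p·(1-q)·π₁(A,Y) + (1-p)·q·π₁(B,X) + (1-p)·(1-q)·π₁(B,Y)
= 0.5·0.5·4 + 0.5·0.5·7 + 0.5·0.5·3 + 0.5·0.5·6
= 5.0

E[P2] = 4.5 (similar calculation)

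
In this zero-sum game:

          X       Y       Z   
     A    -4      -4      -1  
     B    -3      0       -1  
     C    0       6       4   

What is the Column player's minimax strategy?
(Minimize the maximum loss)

Column should play X, value = 0

Work:
Column player minimizes Row's maximum payoff:
Column X: max payoff to Row = 0
Column Y: max payoff to Row = 6
Column Z: max payoff to Row = 4
Minimum is 0, achieved by column X.
Minimax strategy: X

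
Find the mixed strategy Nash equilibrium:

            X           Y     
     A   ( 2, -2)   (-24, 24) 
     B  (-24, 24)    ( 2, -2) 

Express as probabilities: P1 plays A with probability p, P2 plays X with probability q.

p = 0.5, q = 0.5

Work:
Find probabilities that make opponent indifferent:
P2 chooses q to make P1 indifferent between A and B
P1 chooses p to make P2 indifferent between X and Y
Mixed NE: P1 plays (A: 0.5, B: 0.5), P2 plays (X: 0.5, Y: 0.5)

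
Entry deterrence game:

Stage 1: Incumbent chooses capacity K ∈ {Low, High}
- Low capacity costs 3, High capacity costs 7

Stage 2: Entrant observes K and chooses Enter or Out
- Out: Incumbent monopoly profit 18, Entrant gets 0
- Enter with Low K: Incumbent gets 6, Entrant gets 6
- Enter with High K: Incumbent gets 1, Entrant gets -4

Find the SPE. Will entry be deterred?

SPE: (High, Enter|Low, Out|High); Entry deterred. Incumbent net profit = 11

Work:
After Low K: Entrant enters (6 > 0)
After High K: Entrant stays out (-4 < 0)
Incumbent: Low → 6−3=3, High → 18−7=11
Incumbent chooses High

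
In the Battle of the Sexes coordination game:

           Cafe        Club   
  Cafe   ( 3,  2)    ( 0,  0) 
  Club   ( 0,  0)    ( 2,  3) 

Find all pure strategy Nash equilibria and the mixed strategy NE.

Pure NE: (Cafe, Cafe) and (Club, Club); Mixed NE: p = 0.6, q = 0.4

Work:
Check pure NE:
(Cafe, Cafe): (3, 2) - no unilateral deviation beneficial
(Club, Club): (2, 3) - no unilateral deviation beneficial
Mixed NE: P1 plays Cafe with p = 0.6, P2 plays Cafe with q = 0.4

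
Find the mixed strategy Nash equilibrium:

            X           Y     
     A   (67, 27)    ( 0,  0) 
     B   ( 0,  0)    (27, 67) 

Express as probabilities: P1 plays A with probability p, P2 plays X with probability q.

p = 0.7128, q = 0.2872

Work:
Find probabilities that make opponent indifferent:
P2 chooses q to make P1 indifferent between A and B
P1 chooses p to make P2 indifferent between X and Y
Mixed NE: P1 plays (A: 0.7128, B: 0.2872), P2 plays (X: 0.2872, Y: 0.7128)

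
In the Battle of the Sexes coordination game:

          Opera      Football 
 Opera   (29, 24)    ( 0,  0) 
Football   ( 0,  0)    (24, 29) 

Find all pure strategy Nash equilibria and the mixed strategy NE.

Pure NE: (Opera, Opera) and (Football, Football); Mixed NE: p = 0.5472, q = 0.4528

Work:
Check pure NE:
(Opera, Opera): (29, 24) - no unilateral deviation beneficial
(Football, Football): (24, 29) - no unilateral deviation beneficial
Mixed NE: P1 plays Opera with p = 0.5472, P2 plays Opera with q = 0.4528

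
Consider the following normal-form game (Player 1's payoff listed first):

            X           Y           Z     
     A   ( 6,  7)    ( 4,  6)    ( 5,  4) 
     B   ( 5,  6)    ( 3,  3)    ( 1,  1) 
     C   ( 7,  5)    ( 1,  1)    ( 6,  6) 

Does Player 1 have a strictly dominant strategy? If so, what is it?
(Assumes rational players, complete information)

No strictly dominant strategy exists for Player 1

Work:
A strategy strictly dominates another if it gives a strictly higher payoff against every opponent action. Compare each pair of P1's strategies column-by-column:
  A vs B: [6 vs 5, 4 vs 3, 5 vs 1] → A strictly dominates B
  A vs C: [6 vs 7, 4 vs 1, 5 vs 6] → A does not strictly dominate C (column X: 6 ≤ 7)
  B vs A: [5 vs 6, 3 vs 4, 1 vs 5] → B does not strictly dominate A (column X: 5 ≤ 6)
  B vs C: [5 vs 7, 3 vs 1, 1 vs 6] → B does not strictly dominate C (column X: 5 ≤ 7)
  C vs A: [7 vs 6, 1 vs 4, 6 vs 5] → C does not strictly dominate A (column Y: 1 ≤ 4)
  C vs B: [7 vs 5, 1 vs 3, 6 vs 1] → C does not strictly dominate B (column Y: 1 ≤ 3)
No single strategy strictly dominates all others → no strictly dominant strategy.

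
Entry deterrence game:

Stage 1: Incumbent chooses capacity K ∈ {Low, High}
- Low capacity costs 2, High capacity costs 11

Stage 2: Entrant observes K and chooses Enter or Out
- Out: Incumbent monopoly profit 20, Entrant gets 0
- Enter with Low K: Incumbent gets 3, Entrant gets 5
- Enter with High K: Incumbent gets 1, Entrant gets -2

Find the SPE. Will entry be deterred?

SPE: (High, Enter|Low, Out|High); Entry deterred. Incumbent net profit = 9

Work:
After Low K: Entrant enters (5 > 0)
After High K: Entrant stays out (-2 < 0)
Incumbent: Low → 3−2=1, High → 20−11=9
Incumbent chooses High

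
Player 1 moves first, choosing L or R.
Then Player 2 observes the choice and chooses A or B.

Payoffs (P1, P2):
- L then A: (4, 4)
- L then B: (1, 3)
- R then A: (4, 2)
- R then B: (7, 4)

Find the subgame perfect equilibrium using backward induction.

P1 plays R, P2 plays A after L and B after R; Payoff (7, 4)

Work:
Backward induction:
After L: P2 chooses A → P1 gets 4
After R: P2 chooses B → P1 gets 7
P1 chooses R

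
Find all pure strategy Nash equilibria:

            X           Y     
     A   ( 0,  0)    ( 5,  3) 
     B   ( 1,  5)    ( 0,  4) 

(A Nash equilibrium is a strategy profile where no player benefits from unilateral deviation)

Nash equilibrium: (A, Y), (B, X)

Work:
Best responses:
  P1 vs X: payoffs [0, 1] → best response B (payoff 1)
  P1 vs Y: payoffs [5, 0] → best response A (payoff 5)
  P2 vs A: payoffs [0, 3] → best response Y (payoff 3)
  P2 vs B: payoffs [5, 4] → best response X (payoff 5)
Mutual best responses: (A,Y), (B,X) → Nash equilibria.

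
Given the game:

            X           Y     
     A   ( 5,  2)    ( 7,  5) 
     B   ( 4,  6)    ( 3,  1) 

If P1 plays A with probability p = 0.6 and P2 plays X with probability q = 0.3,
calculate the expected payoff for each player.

E[P1] = 5.16, E[P2] = 3.46

Work:
E[P1] = p·q·π₁(A,X) + p·(1-q)·π₁(A,Y) + (1-p)·q·π₁(B,X) + (1-p)·(1-q)·π₁(B,Y)
= 0.6·0.3·5 + 0.6·0.7·7 + 0.4·0.3·4 + 0.4·0.7·3
= 5.16

E[P2] = 3.46 (similar calculation)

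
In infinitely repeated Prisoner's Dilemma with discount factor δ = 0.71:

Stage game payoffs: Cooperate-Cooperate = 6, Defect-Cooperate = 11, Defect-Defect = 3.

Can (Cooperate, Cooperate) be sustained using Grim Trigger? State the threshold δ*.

δ* = 0.625; since δ = 0.71 ≥ 0.625, cooperation can be sustained

Work:
For Grim Trigger:
Cooperate forever: 6/(1-δ)
Defect then punished: 11 + 3·δ/(1-δ)
Need: 6/(1-δ) ≥ 11 + 3·δ/(1-δ)
Solving: δ ≥ (T-R)/(T-P) = (11-6)/(11-3) = 0.625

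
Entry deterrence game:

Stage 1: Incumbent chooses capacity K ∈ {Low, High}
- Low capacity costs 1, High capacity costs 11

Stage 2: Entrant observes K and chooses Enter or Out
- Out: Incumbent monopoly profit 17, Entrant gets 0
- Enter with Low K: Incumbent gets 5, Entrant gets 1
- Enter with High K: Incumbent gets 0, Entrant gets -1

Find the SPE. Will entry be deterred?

SPE: (High, Enter|Low, Out|High); Entry deterred. Incumbent net profit = 6

Work:
After Low K: Entrant enters (1 > 0)
After High K: Entrant stays out (-1 < 0)
Incumbent: Low → 5−1=4, High → 17−11=6
Incumbent chooses High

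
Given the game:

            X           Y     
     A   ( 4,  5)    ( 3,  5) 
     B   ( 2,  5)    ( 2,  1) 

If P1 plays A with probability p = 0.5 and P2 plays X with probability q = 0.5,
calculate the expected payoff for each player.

E[P1] = 2.75, E[P2] = 4.0

Work:
E[P1] = p·q·π₁(A,X) + p·(1-q)·π₁(A,Y) + (1-p)·q·π₁(B,X) + (1-p)·(1-q)·π₁(B,Y)
= 0.5·0.5·4 + 0.5·0.5·3 + 0.5·0.5·2 + 0.5·0.5·2
= 2.75

E[P2] = 4.0 (similar calculation)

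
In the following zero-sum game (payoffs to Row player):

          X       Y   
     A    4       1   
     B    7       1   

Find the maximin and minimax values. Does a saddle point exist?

Maximin = 1, Minimax = 1, Saddle: True

Work:
Row minimums: [1, 1] → maximin = 1
Column maximums: [7, 1] → minimax = 1
Saddle point exists! Game value = 1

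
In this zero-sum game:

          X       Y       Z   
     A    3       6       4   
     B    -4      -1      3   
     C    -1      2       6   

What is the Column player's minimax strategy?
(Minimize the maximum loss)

Column should play X, value = 3

Work:
Column player minimizes Row's maximum payoff:
Column X: max payoff to Row = 3
Column Y: max payoff to Row = 6
Column Z: max payoff to Row = 6
Minimum is 3, achieved by column X.
Minimax strategy: X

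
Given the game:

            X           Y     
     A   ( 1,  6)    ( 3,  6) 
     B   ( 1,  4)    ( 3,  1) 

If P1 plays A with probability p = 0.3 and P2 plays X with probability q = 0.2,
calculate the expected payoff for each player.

E[P1] = 2.6, E[P2] = 2.92

Work:
E[P1] = p·q·π₁(A,X) + p·(1-q)·π₁(A,Y) + (1-p)·q·π₁(B,X) + (1-p)·(1-q)·π₁(B,Y)
= 0.3·0.2·1 + 0.3·0.8·3 + 0.7·0.2·1 + 0.7·0.8·3
= 2.6

E[P2] = 2.92 (similar calculation)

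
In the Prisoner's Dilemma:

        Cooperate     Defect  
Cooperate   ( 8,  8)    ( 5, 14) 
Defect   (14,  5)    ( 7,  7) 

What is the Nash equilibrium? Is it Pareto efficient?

(Defect, Defect) is NE; not Pareto efficient

Work:
Defect dominates Cooperate for both players:
If P2 cooperates: Defect (14) > Cooperate (8)
If P2 defects: Defect (7) > Cooperate (5)
NE: (Defect, Defect) with payoff (7, 7)
But (Cooperate, Cooperate) = (8, 8) Pareto dominates (7, 7)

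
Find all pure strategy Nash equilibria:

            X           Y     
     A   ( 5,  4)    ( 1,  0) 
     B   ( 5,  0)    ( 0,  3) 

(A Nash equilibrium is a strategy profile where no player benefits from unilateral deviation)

Nash equilibrium: (A, X)

Work:
Best responses:
  P1 vs X: payoffs [5, 5] → best response A/B (payoff 5)
  P1 vs Y: payoffs [1, 0] → best response A (payoff 1)
  P2 vs A: payoffs [4, 0] → best response X (payoff 4)
  P2 vs B: payoffs [0, 3] → best response Y (payoff 3)
Mutual best responses: (A,X) → Nash equilibria.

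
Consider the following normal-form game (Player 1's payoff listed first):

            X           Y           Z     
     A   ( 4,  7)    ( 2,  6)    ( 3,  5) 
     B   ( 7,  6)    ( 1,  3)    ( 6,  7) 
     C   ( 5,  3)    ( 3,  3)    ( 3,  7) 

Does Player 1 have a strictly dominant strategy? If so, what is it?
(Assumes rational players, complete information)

No strictly dominant strategy exists for Player 1

Work:
A strategy strictly dominates another if it gives a strictly higher payoff against every opponent action. Compare each pair of P1's strategies column-by-column:
  A vs B: [4 vs 7, 2 vs 1, 3 vs 6] → A does not strictly dominate B (column X: 4 ≤ 7)
  A vs C: [4 vs 5, 2 vs 3, 3 vs 3] → A does not strictly dominate C (column X: 4 ≤ 5)
  B vs A: [7 vs 4, 1 vs 2, 6 vs 3] → B does not strictly dominate A (column Y: 1 ≤ 2)
  B vs C: [7 vs 5, 1 vs 3, 6 vs 3] → B does not strictly dominate C (column Y: 1 ≤ 3)
  C vs A: [5 vs 4, 3 vs 2, 3 vs 3] → C does not strictly dominate A (column Z: 3 ≤ 3)
  C vs B: [5 vs 7, 3 vs 1, 3 vs 6] → C does not strictly dominate B (column X: 5 ≤ 7)
No single strategy strictly dominates all others → no strictly dominant strategy.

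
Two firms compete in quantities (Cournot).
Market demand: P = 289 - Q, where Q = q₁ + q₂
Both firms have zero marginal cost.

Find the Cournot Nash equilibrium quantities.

q₁* = q₂* = 96.33; P* = 96.33

Work:
Profit: π_i = P·q_i = (a - q_i - q_j)·q_i
FOC: ∂π_i/∂q_i = a - 2q_i - q_j = 0
Reaction function: q_i = (289 - q_j)/2
Symmetry: q* = 289/3 = 96.33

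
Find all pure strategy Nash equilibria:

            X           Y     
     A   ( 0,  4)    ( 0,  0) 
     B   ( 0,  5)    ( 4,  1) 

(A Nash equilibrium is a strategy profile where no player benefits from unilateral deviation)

Nash equilibrium: (A, X), (B, X)

Work:
Best responses:
  P1 vs X: payoffs [0, 0] → best response A/B (payoff 0)
  P1 vs Y: payoffs [0, 4] → best response B (payoff 4)
  P2 vs A: payoffs [4, 0] → best response X (payoff 4)
  P2 vs B: payoffs [5, 1] → best response X (payoff 5)
Mutual best responses: (A,X), (B,X) → Nash equilibria.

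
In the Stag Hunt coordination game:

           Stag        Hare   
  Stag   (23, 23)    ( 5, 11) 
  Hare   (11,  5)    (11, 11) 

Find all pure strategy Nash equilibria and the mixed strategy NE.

Pure NE: (Stag, Stag) and (Hare, Hare); Mixed NE: p = 0.3333, q = 0.3333

Work:
Check pure NE:
(Stag, Stag): (23, 23) - no unilateral deviation beneficial
(Hare, Hare): (11, 11) - no unilateral deviation beneficial
Mixed NE: P1 plays Stag with p = 0.3333, P2 plays Stag with q = 0.3333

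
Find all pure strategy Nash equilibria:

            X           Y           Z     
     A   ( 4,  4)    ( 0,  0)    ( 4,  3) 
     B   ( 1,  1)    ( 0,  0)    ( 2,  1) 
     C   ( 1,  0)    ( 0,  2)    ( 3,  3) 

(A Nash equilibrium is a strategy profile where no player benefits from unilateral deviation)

Nash equilibrium: (A, X)

Work:
Best responses:
  P1 vs X: payoffs [4, 1, 1] → best response A (payoff 4)
  P1 vs Y: payoffs [0, 0, 0] → best response A/B/C (payoff 0)
  P1 vs Z: payoffs [4, 2, 3] → best response A (payoff 4)
  P2 vs A: payoffs [4, 0, 3] → best response X (payoff 4)
  P2 vs B: payoffs [1, 0, 1] → best response X/Z (payoff 1)
  P2 vs C: payoffs [0, 2, 3] → best response Z (payoff 3)
Mutual best responses: (A,X) → Nash equilibria.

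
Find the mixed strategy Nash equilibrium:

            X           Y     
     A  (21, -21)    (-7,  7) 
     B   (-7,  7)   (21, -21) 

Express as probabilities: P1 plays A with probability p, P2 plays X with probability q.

p = 0.5, q = 0.5

Work:
Find probabilities that make opponent indifferent:
P2 chooses q to make P1 indifferent between A and B
P1 chooses p to make P2 indifferent between X and Y
Mixed NE: P1 plays (A: 0.5, B: 0.5), P2 plays (X: 0.5, Y: 0.5)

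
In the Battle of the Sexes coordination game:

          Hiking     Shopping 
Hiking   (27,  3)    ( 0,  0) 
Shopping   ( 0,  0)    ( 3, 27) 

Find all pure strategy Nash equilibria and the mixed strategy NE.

Pure NE: (Hiking, Hiking) and (Shopping, Shopping); Mixed NE: p = 0.9, q = 0.1

Work:
Check pure NE:
(Hiking, Hiking): (27, 3) - no unilateral deviation beneficial
(Shopping, Shopping): (3, 27) - no unilateral deviation beneficial
Mixed NE: P1 plays Hiking with p = 0.9, P2 plays Hiking with q = 0.1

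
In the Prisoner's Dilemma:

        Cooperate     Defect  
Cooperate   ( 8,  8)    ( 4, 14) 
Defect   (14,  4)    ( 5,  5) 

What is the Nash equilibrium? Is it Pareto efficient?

(Defect, Defect) is NE; not Pareto efficient

Work:
Defect dominates Cooperate for both players:
If P2 cooperates: Defect (14) > Cooperate (8)
If P2 defects: Defect (5) > Cooperate (4)
NE: (Defect, Defect) with payoff (5, 5)
But (Cooperate, Cooperate) = (8, 8) Pareto dominates (5, 5)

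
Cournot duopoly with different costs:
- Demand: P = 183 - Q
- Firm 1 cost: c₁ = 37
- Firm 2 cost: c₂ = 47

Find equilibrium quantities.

q₁* = 52.0, q₂* = 42.0

Work:
Reaction: q₁ = (183 - 37 - q₂)/2
Reaction: q₂ = (183 - 47 - q₁)/2
Solve simultaneously:
q₁* = (183 - 2×37 + 47)/3 = 52.0
q₂* = (183 - 2×47 + 37)/3 = 42.0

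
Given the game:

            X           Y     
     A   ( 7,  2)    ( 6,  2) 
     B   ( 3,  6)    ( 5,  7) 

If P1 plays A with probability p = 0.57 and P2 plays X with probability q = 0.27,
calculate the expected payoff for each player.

E[P1] = 5.4917, E[P2] = 4.0339

Work:
E[P1] = p·q·π₁(A,X) + p·(1-q)·π₁(A,Y) + (1-p)·q·π₁(B,X) + (1-p)·(1-q)·π₁(B,Y)
= 0.57·0.27·7 + 0.57·0.73·6 + 0.43·0.27·3 + 0.43·0.73·5
= 5.4917

E[P2] = 4.0339 (similar calculation)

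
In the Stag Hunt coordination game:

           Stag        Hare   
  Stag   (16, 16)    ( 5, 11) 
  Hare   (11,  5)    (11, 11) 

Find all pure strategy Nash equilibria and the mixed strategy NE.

Pure NE: (Stag, Stag) and (Hare, Hare); Mixed NE: p = 0.5455, q = 0.5455

Work:
Check pure NE:
(Stag, Stag): (16, 16) - no unilateral deviation beneficial
(Hare, Hare): (11, 11) - no unilateral deviation beneficial
Mixed NE: P1 plays Stag with p = 0.5455, P2 plays Stag with q = 0.5455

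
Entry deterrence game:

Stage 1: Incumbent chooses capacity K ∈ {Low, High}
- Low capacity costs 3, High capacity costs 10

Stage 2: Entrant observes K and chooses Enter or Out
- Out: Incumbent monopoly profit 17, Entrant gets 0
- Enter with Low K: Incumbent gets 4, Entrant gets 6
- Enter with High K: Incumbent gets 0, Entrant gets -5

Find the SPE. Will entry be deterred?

SPE: (High, Enter|Low, Out|High); Entry deterred. Incumbent net profit = 7

Work:
After Low K: Entrant enters (6 > 0)
After High K: Entrant stays out (-5 < 0)
Incumbent: Low → 4−3=1, High → 17−10=7
Incumbent chooses High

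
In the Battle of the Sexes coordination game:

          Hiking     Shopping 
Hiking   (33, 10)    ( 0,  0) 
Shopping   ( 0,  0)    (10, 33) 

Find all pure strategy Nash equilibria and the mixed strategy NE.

Pure NE: (Hiking, Hiking) and (Shopping, Shopping); Mixed NE: p = 0.7674, q = 0.2326

Work:
Check pure NE:
(Hiking, Hiking): (33, 10) - no unilateral deviation beneficial
(Shopping, Shopping): (10, 33) - no unilateral deviation beneficial
Mixed NE: P1 plays Hiking with p = 0.7674, P2 plays Hiking with q = 0.2326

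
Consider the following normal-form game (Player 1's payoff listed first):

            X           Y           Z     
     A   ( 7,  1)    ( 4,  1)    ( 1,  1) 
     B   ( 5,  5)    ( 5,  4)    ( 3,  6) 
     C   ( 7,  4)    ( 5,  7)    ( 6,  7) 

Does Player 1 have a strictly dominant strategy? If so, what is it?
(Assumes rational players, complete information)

No strictly dominant strategy exists for Player 1

Work:
A strategy strictly dominates another if it gives a strictly higher payoff against every opponent action. Compare each pair of P1's strategies column-by-column:
  A vs B: [7 vs 5, 4 vs 5, 1 vs 3] → A does not strictly dominate B (column Y: 4 ≤ 5)
  A vs C: [7 vs 7, 4 vs 5, 1 vs 6] → A does not strictly dominate C (column X: 7 ≤ 7)
  B vs A: [5 vs 7, 5 vs 4, 3 vs 1] → B does not strictly dominate A (column X: 5 ≤ 7)
  B vs C: [5 vs 7, 5 vs 5, 3 vs 6] → B does not strictly dominate C (column X: 5 ≤ 7)
  C vs A: [7 vs 7, 5 vs 4, 6 vs 1] → C does not strictly dominate A (column X: 7 ≤ 7)
  C vs B: [7 vs 5, 5 vs 5, 6 vs 3] → C does not strictly dominate B (column Y: 5 ≤ 5)
No single strategy strictly dominates all others → no strictly dominant strategy.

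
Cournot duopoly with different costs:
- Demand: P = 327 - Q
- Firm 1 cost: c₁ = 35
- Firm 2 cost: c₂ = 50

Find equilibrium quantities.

q₁* = 102.33, q₂* = 87.33

Work:
Reaction: q₁ = (327 - 35 - q₂)/2
Reaction: q₂ = (327 - 50 - q₁)/2
Solve simultaneously:
q₁* = (327 - 2×35 + 50)/3 = 102.33
q₂* = (327 - 2×50 + 35)/3 = 87.33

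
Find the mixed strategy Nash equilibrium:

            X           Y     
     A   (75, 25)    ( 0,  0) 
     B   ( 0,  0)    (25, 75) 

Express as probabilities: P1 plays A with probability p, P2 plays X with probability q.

p = 0.75, q = 0.25

Work:
Find probabilities that make opponent indifferent:
P2 chooses q to make P1 indifferent between A and B
P1 chooses p to make P2 indifferent between X and Y
Mixed NE: P1 plays (A: 0.75, B: 0.25), P2 plays (X: 0.25, Y: 0.75)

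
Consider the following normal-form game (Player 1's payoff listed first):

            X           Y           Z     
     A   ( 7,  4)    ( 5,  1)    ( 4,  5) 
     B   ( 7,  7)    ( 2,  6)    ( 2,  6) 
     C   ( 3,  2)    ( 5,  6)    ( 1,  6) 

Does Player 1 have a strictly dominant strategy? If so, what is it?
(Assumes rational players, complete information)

No strictly dominant strategy exists for Player 1

Work:
A strategy strictly dominates another if it gives a strictly higher payoff against every opponent action. Compare each pair of P1's strategies column-by-column:
  A vs B: [7 vs 7, 5 vs 2, 4 vs 2] → A does not strictly dominate B (column X: 7 ≤ 7)
  A vs C: [7 vs 3, 5 vs 5, 4 vs 1] → A does not strictly dominate C (column Y: 5 ≤ 5)
  B vs A: [7 vs 7, 2 vs 5, 2 vs 4] → B does not strictly dominate A (column X: 7 ≤ 7)
  B vs C: [7 vs 3, 2 vs 5, 2 vs 1] → B does not strictly dominate C (column Y: 2 ≤ 5)
  C vs A: [3 vs 7, 5 vs 5, 1 vs 4] → C does not strictly dominate A (column X: 3 ≤ 7)
  C vs B: [3 vs 7, 5 vs 2, 1 vs 2] → C does not strictly dominate B (column X: 3 ≤ 7)
No single strategy strictly dominates all others → no strictly dominant strategy.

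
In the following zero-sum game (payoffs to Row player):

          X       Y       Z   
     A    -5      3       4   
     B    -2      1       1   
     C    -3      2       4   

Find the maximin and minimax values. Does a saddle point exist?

Maximin = -2, Minimax = -2, Saddle: True

Work:
Row minimums: [-5, -2, -3] → maximin = -2
Column maximums: [-2, 3, 4] → minimax = -2
Saddle point exists! Game value = -2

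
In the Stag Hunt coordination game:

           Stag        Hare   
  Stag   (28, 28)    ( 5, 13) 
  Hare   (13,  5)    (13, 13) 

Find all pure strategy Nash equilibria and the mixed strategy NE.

Pure NE: (Stag, Stag) and (Hare, Hare); Mixed NE: p = 0.3478, q = 0.3478

Work:
Check pure NE:
(Stag, Stag): (28, 28) - no unilateral deviation beneficial
(Hare, Hare): (13, 13) - no unilateral deviation beneficial
Mixed NE: P1 plays Stag with p = 0.3478, P2 plays Stag with q = 0.3478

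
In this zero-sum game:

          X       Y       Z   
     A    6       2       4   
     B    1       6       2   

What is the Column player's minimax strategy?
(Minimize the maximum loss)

Column should play Z, value = 4

Work:
Column player minimizes Row's maximum payoff:
Column X: max payoff to Row = 6
Column Y: max payoff to Row = 6
Column Z: max payoff to Row = 4
Minimum is 4, achieved by column Z.
Minimax strategy: Z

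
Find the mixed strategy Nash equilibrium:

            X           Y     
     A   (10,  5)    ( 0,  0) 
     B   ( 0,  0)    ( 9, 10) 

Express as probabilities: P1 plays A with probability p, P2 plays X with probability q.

p = 0.6667, q = 0.4737

Work:
Find probabilities that make opponent indifferent:
P2 chooses q to make P1 indifferent between A and B
P1 chooses p to make P2 indifferent between X and Y
Mixed NE: P1 plays (A: 0.6667, B: 0.3333), P2 plays (X: 0.4737, Y: 0.5263)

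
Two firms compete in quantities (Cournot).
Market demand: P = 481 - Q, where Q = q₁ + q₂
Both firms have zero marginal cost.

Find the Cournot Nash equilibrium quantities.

q₁* = q₂* = 160.33; P* = 160.33

Work:
Profit: π_i = P·q_i = (a - q_i - q_j)·q_i
FOC: ∂π_i/∂q_i = a - 2q_i - q_j = 0
Reaction function: q_i = (481 - q_j)/2
Symmetry: q* = 481/3 = 160.33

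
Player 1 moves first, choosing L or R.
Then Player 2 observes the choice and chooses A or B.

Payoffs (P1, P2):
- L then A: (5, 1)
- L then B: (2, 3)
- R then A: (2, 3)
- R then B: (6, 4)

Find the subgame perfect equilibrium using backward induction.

P1 plays R, P2 plays B after L and B after R; Payoff (6, 4)

Work:
Backward induction:
After L: P2 chooses B → P1 gets 2
After R: P2 chooses B → P1 gets 6
P1 chooses R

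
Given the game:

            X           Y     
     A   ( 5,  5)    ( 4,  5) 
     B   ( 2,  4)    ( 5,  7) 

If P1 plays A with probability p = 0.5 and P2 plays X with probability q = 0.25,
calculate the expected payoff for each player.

E[P1] = 4.25, E[P2] = 5.625

Work:
E[P1] = p·q·π₁(A,X) + p·(1-q)·π₁(A,Y) + (1-p)·q·π₁(B,X) + (1-p)·(1-q)·π₁(B,Y)
= 0.5·0.25·5 + 0.5·0.75·4 + 0.5·0.25·2 + 0.5·0.75·5
= 4.25

E[P2] = 5.625 (similar calculation)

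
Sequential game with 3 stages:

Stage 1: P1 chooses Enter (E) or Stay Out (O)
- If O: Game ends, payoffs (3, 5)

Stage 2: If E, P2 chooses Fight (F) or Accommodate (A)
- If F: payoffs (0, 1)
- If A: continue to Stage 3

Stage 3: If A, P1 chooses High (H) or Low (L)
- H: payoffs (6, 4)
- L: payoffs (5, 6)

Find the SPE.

SPE: (E, A, H); Outcome (6, 4)

Work:
Stage 3: P1 chooses H (6 vs 5)
Stage 2: P2: F->1, A->4 (anticipating H). Choose A
Stage 1: P1: O->3, E->6 (anticipating A, H). Choose E
SPE path: E -> A -> H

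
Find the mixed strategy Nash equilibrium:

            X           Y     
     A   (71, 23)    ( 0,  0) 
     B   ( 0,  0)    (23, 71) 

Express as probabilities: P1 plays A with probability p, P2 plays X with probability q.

p = 0.7553, q = 0.2447

Work:
Find probabilities that make opponent indifferent:
P2 chooses q to make P1 indifferent between A and B
P1 chooses p to make P2 indifferent between X and Y
Mixed NE: P1 plays (A: 0.7553, B: 0.2447), P2 plays (X: 0.2447, Y: 0.7553)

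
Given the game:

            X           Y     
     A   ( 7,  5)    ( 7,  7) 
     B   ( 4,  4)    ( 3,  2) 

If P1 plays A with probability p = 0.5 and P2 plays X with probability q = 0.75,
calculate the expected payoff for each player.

E[P1] = 5.375, E[P2] = 4.5

Work:
E[P1] = p·q·π₁(A,X) + p·(1-q)·π₁(A,Y) + (1-p)·q·π₁(B,X) + (1-p)·(1-q)·π₁(B,Y)
= 0.5·0.75·7 + 0.5·0.25·7 + 0.5·0.75·4 + 0.5·0.25·3
= 5.375

E[P2] = 4.5 (similar calculation)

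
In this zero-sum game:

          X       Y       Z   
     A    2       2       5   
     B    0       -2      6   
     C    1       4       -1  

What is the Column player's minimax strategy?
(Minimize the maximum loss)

Column should play X, value = 2

Work:
Column player minimizes Row's maximum payoff:
Column X: max payoff to Row = 2
Column Y: max payoff to Row = 4
Column Z: max payoff to Row = 6
Minimum is 2, achieved by column X.
Minimax strategy: X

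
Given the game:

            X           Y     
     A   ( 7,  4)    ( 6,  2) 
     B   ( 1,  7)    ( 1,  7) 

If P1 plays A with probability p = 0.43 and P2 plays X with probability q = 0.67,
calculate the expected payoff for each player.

E[P1] = 3.4381, E[P2] = 5.4262

Work:
E[P1] = p·q·π₁(A,X) + p·(1-q)·π₁(A,Y) + (1-p)·q·π₁(B,X) + (1-p)·(1-q)·π₁(B,Y)
= 0.43·0.67·7 + 0.43·0.33·6 + 0.57·0.67·1 + 0.57·0.33·1
= 3.4381

E[P2] = 5.4262 (similar calculation)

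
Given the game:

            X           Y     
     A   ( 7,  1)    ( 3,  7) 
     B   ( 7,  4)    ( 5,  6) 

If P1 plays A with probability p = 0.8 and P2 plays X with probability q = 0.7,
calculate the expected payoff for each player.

E[P1] = 5.92, E[P2] = 3.16

Work:
E[P1] = p·q·π₁(A,X) + p·(1-q)·π₁(A,Y) + (1-p)·q·π₁(B,X) + (1-p)·(1-q)·π₁(B,Y)
= 0.8·0.7·7 + 0.8·0.3·3 + 0.2·0.7·7 + 0.2·0.3·5
= 5.92

E[P2] = 3.16 (similar calculation)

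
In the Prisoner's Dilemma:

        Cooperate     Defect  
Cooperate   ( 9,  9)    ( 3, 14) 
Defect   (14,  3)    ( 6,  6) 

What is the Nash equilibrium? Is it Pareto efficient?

(Defect, Defect) is NE; not Pareto efficient

Work:
Defect dominates Cooperate for both players:
If P2 cooperates: Defect (14) > Cooperate (9)
If P2 defects: Defect (6) > Cooperate (3)
NE: (Defect, Defect) with payoff (6, 6)
But (Cooperate, Cooperate) = (9, 9) Pareto dominates (6, 6)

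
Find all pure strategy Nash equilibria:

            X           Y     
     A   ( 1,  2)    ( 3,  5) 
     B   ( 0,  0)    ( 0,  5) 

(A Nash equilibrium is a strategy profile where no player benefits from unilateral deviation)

Nash equilibrium: (A, Y)

Work:
Best responses:
  P1 vs X: payoffs [1, 0] → best response A (payoff 1)
  P1 vs Y: payoffs [3, 0] → best response A (payoff 3)
  P2 vs A: payoffs [2, 5] → best response Y (payoff 5)
  P2 vs B: payoffs [0, 5] → best response Y (payoff 5)
Mutual best responses: (A,Y) → Nash equilibria.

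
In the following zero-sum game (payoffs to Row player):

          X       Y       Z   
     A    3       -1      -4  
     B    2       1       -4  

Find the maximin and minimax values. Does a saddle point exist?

Maximin = -4, Minimax = -4, Saddle: True

Work:
Row minimums: [-4, -4] → maximin = -4
Column maximums: [3, 1, -4] → minimax = -4
Saddle point exists! Game value = -4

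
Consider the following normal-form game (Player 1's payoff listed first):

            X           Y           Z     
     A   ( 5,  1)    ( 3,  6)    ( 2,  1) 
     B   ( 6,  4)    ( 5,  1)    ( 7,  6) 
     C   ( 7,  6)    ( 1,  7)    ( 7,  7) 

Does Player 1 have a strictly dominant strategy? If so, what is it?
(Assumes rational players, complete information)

No strictly dominant strategy exists for Player 1

Work:
A strategy strictly dominates another if it gives a strictly higher payoff against every opponent action. Compare each pair of P1's strategies column-by-column:
  A vs B: [5 vs 6, 3 vs 5, 2 vs 7] → A does not strictly dominate B (column X: 5 ≤ 6)
  A vs C: [5 vs 7, 3 vs 1, 2 vs 7] → A does not strictly dominate C (column X: 5 ≤ 7)
  B vs A: [6 vs 5, 5 vs 3, 7 vs 2] → B strictly dominates A
  B vs C: [6 vs 7, 5 vs 1, 7 vs 7] → B does not strictly dominate C (column X: 6 ≤ 7)
  C vs A: [7 vs 5, 1 vs 3, 7 vs 2] → C does not strictly dominate A (column Y: 1 ≤ 3)
  C vs B: [7 vs 6, 1 vs 5, 7 vs 7] → C does not strictly dominate B (column Y: 1 ≤ 5)
No single strategy strictly dominates all others → no strictly dominant strategy.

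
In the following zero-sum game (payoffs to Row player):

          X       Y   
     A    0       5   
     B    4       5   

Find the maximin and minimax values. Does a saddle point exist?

Maximin = 4, Minimax = 4, Saddle: True

Work:
Row minimums: [0, 4] → maximin = 4
Column maximums: [4, 5] → minimax = 4
Saddle point exists! Game value = 4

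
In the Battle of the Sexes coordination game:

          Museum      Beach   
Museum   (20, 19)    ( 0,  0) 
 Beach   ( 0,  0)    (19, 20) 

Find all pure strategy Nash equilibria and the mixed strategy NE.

Pure NE: (Museum, Museum) and (Beach, Beach); Mixed NE: p = 0.5128, q = 0.4872

Work:
Check pure NE:
(Museum, Museum): (20, 19) - no unilateral deviation beneficial
(Beach, Beach): (19, 20) - no unilateral deviation beneficial
Mixed NE: P1 plays Museum with p = 0.5128, P2 plays Museum with q = 0.4872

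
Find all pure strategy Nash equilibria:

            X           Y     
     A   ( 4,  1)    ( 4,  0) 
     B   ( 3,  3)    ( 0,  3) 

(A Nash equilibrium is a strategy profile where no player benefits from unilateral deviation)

Nash equilibrium: (A, X)

Work:
Best responses:
  P1 vs X: payoffs [4, 3] → best response A (payoff 4)
  P1 vs Y: payoffs [4, 0] → best response A (payoff 4)
  P2 vs A: payoffs [1, 0] → best response X (payoff 1)
  P2 vs B: payoffs [3, 3] → best response X/Y (payoff 3)
Mutual best responses: (A,X) → Nash equilibria.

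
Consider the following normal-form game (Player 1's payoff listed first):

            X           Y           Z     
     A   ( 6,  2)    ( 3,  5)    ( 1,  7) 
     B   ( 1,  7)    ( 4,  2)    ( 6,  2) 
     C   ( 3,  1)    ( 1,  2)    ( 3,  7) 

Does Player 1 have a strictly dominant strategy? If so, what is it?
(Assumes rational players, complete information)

No strictly dominant strategy exists for Player 1

Work:
A strategy strictly dominates another if it gives a strictly higher payoff against every opponent action. Compare each pair of P1's strategies column-by-column:
  A vs B: [6 vs 1, 3 vs 4, 1 vs 6] → A does not strictly dominate B (column Y: 3 ≤ 4)
  A vs C: [6 vs 3, 3 vs 1, 1 vs 3] → A does not strictly dominate C (column Z: 1 ≤ 3)
  B vs A: [1 vs 6, 4 vs 3, 6 vs 1] → B does not strictly dominate A (column X: 1 ≤ 6)
  B vs C: [1 vs 3, 4 vs 1, 6 vs 3] → B does not strictly dominate C (column X: 1 ≤ 3)
  C vs A: [3 vs 6, 1 vs 3, 3 vs 1] → C does not strictly dominate A (column X: 3 ≤ 6)
  C vs B: [3 vs 1, 1 vs 4, 3 vs 6] → C does not strictly dominate B (column Y: 1 ≤ 4)
No single strategy strictly dominates all others → no strictly dominant strategy.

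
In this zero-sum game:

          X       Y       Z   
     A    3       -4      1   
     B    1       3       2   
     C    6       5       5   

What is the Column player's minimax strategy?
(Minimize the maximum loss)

Column should play Y or Z (all achieve the minimum), value = 5

Work:
Column player minimizes Row's maximum payoff:
Column X: max payoff to Row = 6
Column Y: max payoff to Row = 5
Column Z: max payoff to Row = 5
Minimum is 5, achieved by columns Y, Z (tied).
Each of Y or Z is a minimax strategy.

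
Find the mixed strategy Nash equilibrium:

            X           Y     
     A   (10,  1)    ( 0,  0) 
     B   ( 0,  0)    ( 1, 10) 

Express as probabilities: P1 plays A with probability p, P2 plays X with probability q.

p = 0.9091, q = 0.0909

Work:
Find probabilities that make opponent indifferent:
P2 chooses q to make P1 indifferent between A and B
P1 chooses p to make P2 indifferent between X and Y
Mixed NE: P1 plays (A: 0.9091, B: 0.0909), P2 plays (X: 0.0909, Y: 0.9091)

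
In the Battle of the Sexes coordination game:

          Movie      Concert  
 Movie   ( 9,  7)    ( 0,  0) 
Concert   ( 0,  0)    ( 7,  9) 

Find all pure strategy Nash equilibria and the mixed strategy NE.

Pure NE: (Movie, Movie) and (Concert, Concert); Mixed NE: p = 0.5625, q = 0.4375

Work:
Check pure NE:
(Movie, Movie): (9, 7) - no unilateral deviation beneficial
(Concert, Concert): (7, 9) - no unilateral deviation beneficial
Mixed NE: P1 plays Movie with p = 0.5625, P2 plays Movie with q = 0.4375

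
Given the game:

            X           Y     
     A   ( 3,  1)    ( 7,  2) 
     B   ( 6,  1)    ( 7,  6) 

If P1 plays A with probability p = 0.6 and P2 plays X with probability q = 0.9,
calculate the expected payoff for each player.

E[P1] = 4.48, E[P2] = 1.26

Work:
E[P1] = p·q·π₁(A,X) + p·(1-q)·π₁(A,Y) + (1-p)·q·π₁(B,X) + (1-p)·(1-q)·π₁(B,Y)
= 0.6·0.9·3 + 0.6·0.1·7 + 0.4·0.9·6 + 0.4·0.1·7
= 4.48

E[P2] = 1.26 (similar calculation)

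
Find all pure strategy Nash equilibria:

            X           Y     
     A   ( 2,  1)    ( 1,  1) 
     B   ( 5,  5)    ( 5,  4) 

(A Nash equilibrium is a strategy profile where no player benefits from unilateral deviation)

Nash equilibrium: (B, X)

Work:
Best responses:
  P1 vs X: payoffs [2, 5] → best response B (payoff 5)
  P1 vs Y: payoffs [1, 5] → best response B (payoff 5)
  P2 vs A: payoffs [1, 1] → best response X/Y (payoff 1)
  P2 vs B: payoffs [5, 4] → best response X (payoff 5)
Mutual best responses: (B,X) → Nash equilibria.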